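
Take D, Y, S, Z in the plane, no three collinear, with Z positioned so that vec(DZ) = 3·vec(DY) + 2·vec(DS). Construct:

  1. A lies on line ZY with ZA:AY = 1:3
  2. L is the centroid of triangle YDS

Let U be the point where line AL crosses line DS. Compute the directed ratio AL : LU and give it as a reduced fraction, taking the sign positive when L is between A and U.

AL:LU = 13/2

Set D = (0, 0), Y = (1, 0), S = (0, 1), Z = (3, 2); any affine frame gives the same invariant.
1. A lies on line ZY with ZA:AY = 1:3 ⇒ A = (5/2, 3/2)
2. L is the centroid of triangle YDS ⇒ L = (1/3, 1/3)
line AL meets DS at U = (0, 2/13)
L = A + t·(U−A) with t = 13/15, so AL:LU = 13/15:2/15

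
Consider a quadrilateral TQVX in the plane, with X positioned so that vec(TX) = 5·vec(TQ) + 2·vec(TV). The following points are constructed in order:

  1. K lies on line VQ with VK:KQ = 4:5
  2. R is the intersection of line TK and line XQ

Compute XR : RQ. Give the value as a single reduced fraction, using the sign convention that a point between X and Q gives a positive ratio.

Assign T = (0, 0), Q = (1, 0), V = (0, 1), X = (5, 2) — the answer is frame-independent, so this choice is without loss of generality.
1. K lies on line VQ with VK:KQ = 4:5 ⇒ K = (4/9, 5/9)
2. R is the intersection of line TK and line XQ ⇒ R = (-2/3, -5/6)
R = X + t·(Q−X) with t = 17/12, so XR:RQ = t:(1−t) = 17/12:-5/12

XR:RQ = -17/5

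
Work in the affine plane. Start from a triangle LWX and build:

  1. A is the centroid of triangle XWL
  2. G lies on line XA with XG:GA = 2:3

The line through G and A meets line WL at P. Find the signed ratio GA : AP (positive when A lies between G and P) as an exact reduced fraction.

GA:AP = 6/5

Set L = (0, 0), W = (1, 0), X = (0, 1); any affine frame gives the same invariant.
1. A is the centroid of triangle XWL ⇒ A = (1/3, 1/3)
2. G lies on line XA with XG:GA = 2:3 ⇒ G = (2/15, 11/15)
line GA meets WL at P = (1/2, 0)
A = G + t·(P−G) with t = 6/11, so GA:AP = 6/11:5/11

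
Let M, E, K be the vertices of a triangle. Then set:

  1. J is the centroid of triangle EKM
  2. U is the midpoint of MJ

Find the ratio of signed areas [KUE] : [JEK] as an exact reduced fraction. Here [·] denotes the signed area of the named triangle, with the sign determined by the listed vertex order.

[KUE]:[JEK] = 2

Assign M = (0, 0), E = (1, 0), K = (0, 1) — the answer is frame-independent, so this choice is without loss of generality.
1. J is the centroid of triangle EKM ⇒ J = (1/3, 1/3)
2. U is the midpoint of MJ ⇒ U = (1/6, 1/6)
2·[KUE] = 2/3, 2·[JEK] = 1/3
[KUE]:[JEK] = 2/3:1/3 = 2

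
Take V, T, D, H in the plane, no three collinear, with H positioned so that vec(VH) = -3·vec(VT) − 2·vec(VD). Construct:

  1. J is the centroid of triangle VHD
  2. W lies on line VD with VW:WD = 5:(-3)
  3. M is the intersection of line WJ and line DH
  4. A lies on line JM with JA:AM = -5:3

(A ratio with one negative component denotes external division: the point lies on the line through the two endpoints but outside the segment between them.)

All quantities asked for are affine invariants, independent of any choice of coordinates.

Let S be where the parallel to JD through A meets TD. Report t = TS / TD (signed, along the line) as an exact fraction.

t = 199/154

Choose coordinates V = (0, 0), T = (1, 0), D = (0, 1), H = (-3, -2).
1. J is the centroid of triangle VHD ⇒ J = (-1, -1/3)
2. W lies on line VD with VW:WD = 5:(-3) ⇒ W = (0, 5/2)
3. M is the intersection of line WJ and line DH ⇒ M = (-9/11, 2/11)
4. A lies on line JM with JA:AM = -5:3 ⇒ A = (-6/11, 21/22)
through A parallel to JD: direction (1, 4/3); meets TD at S = (-45/154, 199/154)
S = T + t·(D−T) with t = 199/154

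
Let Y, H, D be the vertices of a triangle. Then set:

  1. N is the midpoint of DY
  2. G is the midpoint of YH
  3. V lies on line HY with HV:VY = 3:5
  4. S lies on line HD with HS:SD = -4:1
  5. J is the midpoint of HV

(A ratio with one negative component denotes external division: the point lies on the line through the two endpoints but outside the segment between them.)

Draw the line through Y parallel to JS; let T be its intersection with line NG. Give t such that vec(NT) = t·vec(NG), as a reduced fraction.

t = -55/9

Set Y = (0, 0), H = (1, 0), D = (0, 1); any affine frame gives the same invariant.
1. N is the midpoint of DY ⇒ N = (0, 1/2)
2. G is the midpoint of YH ⇒ G = (1/2, 0)
3. V lies on line HY with HV:VY = 3:5 ⇒ V = (5/8, 0)
4. S lies on line HD with HS:SD = -4:1 ⇒ S = (-1/3, 4/3)
5. J is the midpoint of HV ⇒ J = (13/16, 0)
through Y parallel to JS: direction (-55/48, 4/3); meets NG at T = (-55/18, 32/9)
T = N + t·(G−N) with t = -55/9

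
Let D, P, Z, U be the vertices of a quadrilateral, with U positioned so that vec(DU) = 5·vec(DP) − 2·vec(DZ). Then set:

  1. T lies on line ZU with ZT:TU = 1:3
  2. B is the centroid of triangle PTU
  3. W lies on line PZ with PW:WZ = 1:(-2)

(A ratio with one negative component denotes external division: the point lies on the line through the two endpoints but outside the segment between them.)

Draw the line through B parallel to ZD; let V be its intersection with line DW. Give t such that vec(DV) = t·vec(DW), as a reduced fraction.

Set D = (0, 0), P = (1, 0), Z = (0, 1), U = (5, -2); any affine frame gives the same invariant.
1. T lies on line ZU with ZT:TU = 1:3 ⇒ T = (5/4, 1/4)
2. B is the centroid of triangle PTU ⇒ B = (29/12, -7/12)
3. W lies on line PZ with PW:WZ = 1:(-2) ⇒ W = (2, -1)
through B parallel to ZD: direction (0, -1); meets DW at V = (29/12, -29/24)
V = D + t·(W−D) with t = 29/24

t = 29/24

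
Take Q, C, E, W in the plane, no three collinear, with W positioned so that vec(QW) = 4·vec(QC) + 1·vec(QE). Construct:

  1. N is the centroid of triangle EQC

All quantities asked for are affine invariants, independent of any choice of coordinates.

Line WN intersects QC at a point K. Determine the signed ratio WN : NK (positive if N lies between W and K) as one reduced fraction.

WN:NK = 2

Choose coordinates Q = (0, 0), C = (1, 0), E = (0, 1), W = (4, 1).
1. N is the centroid of triangle EQC ⇒ N = (1/3, 1/3)
line WN meets QC at K = (-3/2, 0)
N = W + t·(K−W) with t = 2/3, so WN:NK = 2/3:1/3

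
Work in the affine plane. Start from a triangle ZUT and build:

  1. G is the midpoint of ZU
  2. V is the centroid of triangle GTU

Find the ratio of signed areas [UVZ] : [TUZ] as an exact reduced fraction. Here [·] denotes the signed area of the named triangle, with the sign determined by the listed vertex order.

[UVZ]:[TUZ] = -1/3

Assign Z = (0, 0), U = (1, 0), T = (0, 1) — the answer is frame-independent, so this choice is without loss of generality.
1. G is the midpoint of ZU ⇒ G = (1/2, 0)
2. V is the centroid of triangle GTU ⇒ V = (1/2, 1/3)
2·[UVZ] = 1/3, 2·[TUZ] = -1
[UVZ]:[TUZ] = 1/3:-1 = -1/3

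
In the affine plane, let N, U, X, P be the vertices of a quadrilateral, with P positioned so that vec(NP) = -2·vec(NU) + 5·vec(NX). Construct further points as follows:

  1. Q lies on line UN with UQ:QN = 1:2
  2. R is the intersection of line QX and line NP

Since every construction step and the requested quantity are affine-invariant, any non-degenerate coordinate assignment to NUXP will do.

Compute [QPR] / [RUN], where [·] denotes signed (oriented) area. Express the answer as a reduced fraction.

Choose coordinates N = (0, 0), U = (1, 0), X = (0, 1), P = (-2, 5).
1. Q lies on line UN with UQ:QN = 1:2 ⇒ Q = (2/3, 0)
2. R is the intersection of line QX and line NP ⇒ R = (-1, 5/2)
2·[QPR] = 5/3, 2·[RUN] = -5/2
[QPR]:[RUN] = 5/3:-5/2 = -2/3

[QPR]:[RUN] = -2/3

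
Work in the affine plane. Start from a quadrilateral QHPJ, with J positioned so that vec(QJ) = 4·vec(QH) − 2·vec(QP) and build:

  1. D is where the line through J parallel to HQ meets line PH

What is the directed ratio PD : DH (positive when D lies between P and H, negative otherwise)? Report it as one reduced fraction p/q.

PD:DH = -3/2

Assign Q = (0, 0), H = (1, 0), P = (0, 1), J = (4, -2) — the answer is frame-independent, so this choice is without loss of generality.
1. D is where the line through J parallel to HQ meets line PH ⇒ D = (3, -2)
D = P + t·(H−P) with t = 3, so PD:DH = t:(1−t) = 3:-2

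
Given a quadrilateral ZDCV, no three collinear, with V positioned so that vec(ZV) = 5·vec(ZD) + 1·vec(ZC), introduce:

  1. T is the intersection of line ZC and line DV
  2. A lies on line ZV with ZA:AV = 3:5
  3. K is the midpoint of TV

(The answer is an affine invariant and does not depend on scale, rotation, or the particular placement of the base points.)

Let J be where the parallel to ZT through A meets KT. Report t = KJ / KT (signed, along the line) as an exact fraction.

t = 1/4

Assign Z = (0, 0), D = (1, 0), C = (0, 1), V = (5, 1) — the answer is frame-independent, so this choice is without loss of generality.
1. T is the intersection of line ZC and line DV ⇒ T = (0, -1/4)
2. A lies on line ZV with ZA:AV = 3:5 ⇒ A = (15/8, 3/8)
3. K is the midpoint of TV ⇒ K = (5/2, 3/8)
through A parallel to ZT: direction (0, -1/4); meets KT at J = (15/8, 7/32)
J = K + t·(T−K) with t = 1/4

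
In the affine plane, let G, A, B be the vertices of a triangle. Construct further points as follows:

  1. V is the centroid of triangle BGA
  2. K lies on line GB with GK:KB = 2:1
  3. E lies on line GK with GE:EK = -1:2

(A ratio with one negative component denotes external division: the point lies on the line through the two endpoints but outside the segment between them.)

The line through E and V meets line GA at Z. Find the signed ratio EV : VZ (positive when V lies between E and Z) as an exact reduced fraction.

EV:VZ = -3

Set G = (0, 0), A = (1, 0), B = (0, 1); any affine frame gives the same invariant.
1. V is the centroid of triangle BGA ⇒ V = (1/3, 1/3)
2. K lies on line GB with GK:KB = 2:1 ⇒ K = (0, 2/3)
3. E lies on line GK with GE:EK = -1:2 ⇒ E = (0, -2/3)
line EV meets GA at Z = (2/9, 0)
V = E + t·(Z−E) with t = 3/2, so EV:VZ = 3/2:-1/2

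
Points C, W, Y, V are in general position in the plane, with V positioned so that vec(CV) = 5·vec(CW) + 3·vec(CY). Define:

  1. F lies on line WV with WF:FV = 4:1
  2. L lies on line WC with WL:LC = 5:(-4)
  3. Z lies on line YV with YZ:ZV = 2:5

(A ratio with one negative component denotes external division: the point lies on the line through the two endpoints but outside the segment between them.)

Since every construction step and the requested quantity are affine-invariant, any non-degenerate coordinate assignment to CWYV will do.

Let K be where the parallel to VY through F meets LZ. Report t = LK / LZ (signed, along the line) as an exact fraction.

t = 22/15

Work in coordinates with C = (0, 0), W = (1, 0), Y = (0, 1), V = (5, 3).
1. F lies on line WV with WF:FV = 4:1 ⇒ F = (21/5, 12/5)
2. L lies on line WC with WL:LC = 5:(-4) ⇒ L = (-4, 0)
3. Z lies on line YV with YZ:ZV = 2:5 ⇒ Z = (10/7, 11/7)
through F parallel to VY: direction (-5, -2); meets LZ at K = (416/105, 242/105)
K = L + t·(Z−L) with t = 22/15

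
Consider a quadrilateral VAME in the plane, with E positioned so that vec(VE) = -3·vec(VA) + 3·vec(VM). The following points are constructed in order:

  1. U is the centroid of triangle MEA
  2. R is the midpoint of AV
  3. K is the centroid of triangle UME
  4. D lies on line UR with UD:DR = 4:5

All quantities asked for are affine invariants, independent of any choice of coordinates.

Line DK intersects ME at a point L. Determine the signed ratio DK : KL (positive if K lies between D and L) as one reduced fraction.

Assign V = (0, 0), A = (1, 0), M = (0, 1), E = (-3, 3) — the answer is frame-independent, so this choice is without loss of generality.
1. U is the centroid of triangle MEA ⇒ U = (-2/3, 4/3)
2. R is the midpoint of AV ⇒ R = (1/2, 0)
3. K is the centroid of triangle UME ⇒ K = (-11/9, 16/9)
4. D lies on line UR with UD:DR = 4:5 ⇒ D = (-4/27, 20/27)
line DK meets ME at L = (-35/26, 74/39)
K = D + t·(L−D) with t = 26/29, so DK:KL = 26/29:3/29

DK:KL = 26/3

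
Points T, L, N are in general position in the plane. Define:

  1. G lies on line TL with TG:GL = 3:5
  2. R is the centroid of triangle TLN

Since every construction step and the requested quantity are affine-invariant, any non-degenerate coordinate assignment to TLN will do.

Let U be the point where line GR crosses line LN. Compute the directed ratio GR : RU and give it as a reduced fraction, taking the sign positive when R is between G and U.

GR:RU = 7/8

Work in coordinates with T = (0, 0), L = (1, 0), N = (0, 1).
1. G lies on line TL with TG:GL = 3:5 ⇒ G = (3/8, 0)
2. R is the centroid of triangle TLN ⇒ R = (1/3, 1/3)
line GR meets LN at U = (2/7, 5/7)
R = G + t·(U−G) with t = 7/15, so GR:RU = 7/15:8/15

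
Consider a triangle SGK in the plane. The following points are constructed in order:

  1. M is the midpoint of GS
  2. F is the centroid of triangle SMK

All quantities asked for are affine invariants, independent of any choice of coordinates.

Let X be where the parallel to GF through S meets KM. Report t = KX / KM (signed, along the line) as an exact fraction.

t = 5/4

Set S = (0, 0), G = (1, 0), K = (0, 1); any affine frame gives the same invariant.
1. M is the midpoint of GS ⇒ M = (1/2, 0)
2. F is the centroid of triangle SMK ⇒ F = (1/6, 1/3)
through S parallel to GF: direction (-5/6, 1/3); meets KM at X = (5/8, -1/4)
X = K + t·(M−K) with t = 5/4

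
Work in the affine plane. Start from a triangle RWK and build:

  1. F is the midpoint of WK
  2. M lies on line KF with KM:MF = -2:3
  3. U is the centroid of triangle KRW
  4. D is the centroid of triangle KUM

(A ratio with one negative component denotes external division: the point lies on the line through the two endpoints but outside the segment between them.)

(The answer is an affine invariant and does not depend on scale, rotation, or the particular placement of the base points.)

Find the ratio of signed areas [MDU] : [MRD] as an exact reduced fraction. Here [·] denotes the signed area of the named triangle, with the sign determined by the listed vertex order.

[MDU]:[MRD] = -1/6

Work in coordinates with R = (0, 0), W = (1, 0), K = (0, 1).
1. F is the midpoint of WK ⇒ F = (1/2, 1/2)
2. M lies on line KF with KM:MF = -2:3 ⇒ M = (-1, 2)
3. U is the centroid of triangle KRW ⇒ U = (1/3, 1/3)
4. D is the centroid of triangle KUM ⇒ D = (-2/9, 10/9)
2·[MDU] = -1/9, 2·[MRD] = 2/3
[MDU]:[MRD] = -1/9:2/3 = -1/6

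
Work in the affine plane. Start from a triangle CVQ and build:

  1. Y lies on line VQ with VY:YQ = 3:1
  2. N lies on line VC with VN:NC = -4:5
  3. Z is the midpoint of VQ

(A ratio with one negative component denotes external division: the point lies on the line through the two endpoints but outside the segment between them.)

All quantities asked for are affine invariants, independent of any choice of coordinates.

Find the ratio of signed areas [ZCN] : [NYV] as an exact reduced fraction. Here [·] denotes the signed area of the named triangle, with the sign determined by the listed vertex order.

[ZCN]:[NYV] = 5/6

Assign C = (0, 0), V = (1, 0), Q = (0, 1) — the answer is frame-independent, so this choice is without loss of generality.
1. Y lies on line VQ with VY:YQ = 3:1 ⇒ Y = (1/4, 3/4)
2. N lies on line VC with VN:NC = -4:5 ⇒ N = (5, 0)
3. Z is the midpoint of VQ ⇒ Z = (1/2, 1/2)
2·[ZCN] = 5/2, 2·[NYV] = 3
[ZCN]:[NYV] = 5/2:3 = 5/6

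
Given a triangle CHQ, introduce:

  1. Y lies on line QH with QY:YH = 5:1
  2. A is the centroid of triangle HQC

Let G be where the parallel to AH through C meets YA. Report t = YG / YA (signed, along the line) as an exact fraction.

Choose coordinates C = (0, 0), H = (1, 0), Q = (0, 1).
1. Y lies on line QH with QY:YH = 5:1 ⇒ Y = (5/6, 1/6)
2. A is the centroid of triangle HQC ⇒ A = (1/3, 1/3)
through C parallel to AH: direction (2/3, -1/3); meets YA at G = (-8/3, 4/3)
G = Y + t·(A−Y) with t = 7

t = 7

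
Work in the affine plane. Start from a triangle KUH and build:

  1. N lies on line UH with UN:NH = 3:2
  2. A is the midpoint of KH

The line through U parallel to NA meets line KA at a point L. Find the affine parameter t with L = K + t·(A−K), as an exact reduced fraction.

Work in coordinates with K = (0, 0), U = (1, 0), H = (0, 1).
1. N lies on line UH with UN:NH = 3:2 ⇒ N = (2/5, 3/5)
2. A is the midpoint of KH ⇒ A = (0, 1/2)
through U parallel to NA: direction (-2/5, -1/10); meets KA at L = (0, -1/4)
L = K + t·(A−K) with t = -1/2

t = -1/2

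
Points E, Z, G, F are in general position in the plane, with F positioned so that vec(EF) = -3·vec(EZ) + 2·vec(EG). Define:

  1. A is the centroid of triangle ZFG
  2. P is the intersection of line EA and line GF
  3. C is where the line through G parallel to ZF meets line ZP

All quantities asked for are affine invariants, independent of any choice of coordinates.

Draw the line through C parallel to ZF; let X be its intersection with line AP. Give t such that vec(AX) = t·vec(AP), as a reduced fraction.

t = 7/4

Choose coordinates E = (0, 0), Z = (1, 0), G = (0, 1), F = (-3, 2).
1. A is the centroid of triangle ZFG ⇒ A = (-2/3, 1)
2. P is the intersection of line EA and line GF ⇒ P = (-6/7, 9/7)
3. C is where the line through G parallel to ZF meets line ZP ⇒ C = (-8/5, 9/5)
through C parallel to ZF: direction (-4, 2); meets AP at X = (-1, 3/2)
X = A + t·(P−A) with t = 7/4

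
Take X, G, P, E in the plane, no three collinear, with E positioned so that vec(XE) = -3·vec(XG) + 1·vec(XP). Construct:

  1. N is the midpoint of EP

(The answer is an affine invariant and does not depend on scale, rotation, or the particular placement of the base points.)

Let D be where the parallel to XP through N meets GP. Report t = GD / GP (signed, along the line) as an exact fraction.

t = 5/2

Choose coordinates X = (0, 0), G = (1, 0), P = (0, 1), E = (-3, 1).
1. N is the midpoint of EP ⇒ N = (-3/2, 1)
through N parallel to XP: direction (0, 1); meets GP at D = (-3/2, 5/2)
D = G + t·(P−G) with t = 5/2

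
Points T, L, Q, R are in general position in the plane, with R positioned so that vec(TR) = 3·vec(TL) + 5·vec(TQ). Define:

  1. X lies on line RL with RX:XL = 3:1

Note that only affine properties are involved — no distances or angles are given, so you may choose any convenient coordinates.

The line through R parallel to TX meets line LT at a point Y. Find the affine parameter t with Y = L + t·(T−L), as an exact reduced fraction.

t = 4

Work in coordinates with T = (0, 0), L = (1, 0), Q = (0, 1), R = (3, 5).
1. X lies on line RL with RX:XL = 3:1 ⇒ X = (3/2, 5/4)
through R parallel to TX: direction (3/2, 5/4); meets LT at Y = (-3, 0)
Y = L + t·(T−L) with t = 4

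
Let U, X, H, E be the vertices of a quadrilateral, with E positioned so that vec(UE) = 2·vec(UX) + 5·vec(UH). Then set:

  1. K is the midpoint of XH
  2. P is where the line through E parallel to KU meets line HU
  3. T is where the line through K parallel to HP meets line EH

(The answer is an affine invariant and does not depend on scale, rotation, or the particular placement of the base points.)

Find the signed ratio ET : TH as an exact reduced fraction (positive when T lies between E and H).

ET:TH = 3

Assign U = (0, 0), X = (1, 0), H = (0, 1), E = (2, 5) — the answer is frame-independent, so this choice is without loss of generality.
1. K is the midpoint of XH ⇒ K = (1/2, 1/2)
2. P is where the line through E parallel to KU meets line HU ⇒ P = (0, 3)
3. T is where the line through K parallel to HP meets line EH ⇒ T = (1/2, 2)
T = E + t·(H−E) with t = 3/4, so ET:TH = t:(1−t) = 3/4:1/4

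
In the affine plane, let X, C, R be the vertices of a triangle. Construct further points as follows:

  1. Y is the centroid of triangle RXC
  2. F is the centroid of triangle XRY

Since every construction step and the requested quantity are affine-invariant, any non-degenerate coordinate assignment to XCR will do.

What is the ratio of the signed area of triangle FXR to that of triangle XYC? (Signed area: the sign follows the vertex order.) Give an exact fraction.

[FXR]:[XYC] = 1/3

Work in coordinates with X = (0, 0), C = (1, 0), R = (0, 1).
1. Y is the centroid of triangle RXC ⇒ Y = (1/3, 1/3)
2. F is the centroid of triangle XRY ⇒ F = (1/9, 4/9)
2·[FXR] = -1/9, 2·[XYC] = -1/3
[FXR]:[XYC] = -1/9:-1/3 = 1/3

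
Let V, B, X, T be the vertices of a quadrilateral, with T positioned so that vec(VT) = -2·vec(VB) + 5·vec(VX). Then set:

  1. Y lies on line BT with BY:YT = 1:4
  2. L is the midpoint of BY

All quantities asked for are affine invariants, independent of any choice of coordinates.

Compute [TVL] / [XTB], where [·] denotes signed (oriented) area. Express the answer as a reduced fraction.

[TVL]:[XTB] = -9/4

Choose coordinates V = (0, 0), B = (1, 0), X = (0, 1), T = (-2, 5).
1. Y lies on line BT with BY:YT = 1:4 ⇒ Y = (2/5, 1)
2. L is the midpoint of BY ⇒ L = (7/10, 1/2)
2·[TVL] = 9/2, 2·[XTB] = -2
[TVL]:[XTB] = 9/2:-2 = -9/4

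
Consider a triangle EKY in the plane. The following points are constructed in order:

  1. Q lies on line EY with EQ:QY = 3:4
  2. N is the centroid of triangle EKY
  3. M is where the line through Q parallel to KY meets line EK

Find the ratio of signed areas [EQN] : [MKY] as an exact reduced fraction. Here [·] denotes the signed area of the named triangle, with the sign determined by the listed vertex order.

[EQN]:[MKY] = -1/4

Work in coordinates with E = (0, 0), K = (1, 0), Y = (0, 1).
1. Q lies on line EY with EQ:QY = 3:4 ⇒ Q = (0, 3/7)
2. N is the centroid of triangle EKY ⇒ N = (1/3, 1/3)
3. M is where the line through Q parallel to KY meets line EK ⇒ M = (3/7, 0)
2·[EQN] = -1/7, 2·[MKY] = 4/7
[EQN]:[MKY] = -1/7:4/7 = -1/4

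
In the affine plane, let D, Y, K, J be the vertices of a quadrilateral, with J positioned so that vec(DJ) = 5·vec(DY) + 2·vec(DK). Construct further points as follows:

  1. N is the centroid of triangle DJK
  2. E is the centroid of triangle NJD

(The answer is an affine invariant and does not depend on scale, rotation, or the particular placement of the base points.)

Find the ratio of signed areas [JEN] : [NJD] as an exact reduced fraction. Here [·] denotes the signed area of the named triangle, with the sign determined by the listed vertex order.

[JEN]:[NJD] = 1/3

Set D = (0, 0), Y = (1, 0), K = (0, 1), J = (5, 2); any affine frame gives the same invariant.
1. N is the centroid of triangle DJK ⇒ N = (5/3, 1)
2. E is the centroid of triangle NJD ⇒ E = (20/9, 1)
2·[JEN] = -5/9, 2·[NJD] = -5/3
[JEN]:[NJD] = -5/9:-5/3 = 1/3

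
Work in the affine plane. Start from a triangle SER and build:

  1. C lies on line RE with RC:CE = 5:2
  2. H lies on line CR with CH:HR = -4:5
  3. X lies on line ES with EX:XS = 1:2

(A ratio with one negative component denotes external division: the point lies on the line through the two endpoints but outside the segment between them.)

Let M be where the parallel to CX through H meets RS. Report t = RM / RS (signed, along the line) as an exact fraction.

Choose coordinates S = (0, 0), E = (1, 0), R = (0, 1).
1. C lies on line RE with RC:CE = 5:2 ⇒ C = (5/7, 2/7)
2. H lies on line CR with CH:HR = -4:5 ⇒ H = (25/7, -18/7)
3. X lies on line ES with EX:XS = 1:2 ⇒ X = (2/3, 0)
through H parallel to CX: direction (-1/21, -2/7); meets RS at M = (0, -24)
M = R + t·(S−R) with t = 25

t = 25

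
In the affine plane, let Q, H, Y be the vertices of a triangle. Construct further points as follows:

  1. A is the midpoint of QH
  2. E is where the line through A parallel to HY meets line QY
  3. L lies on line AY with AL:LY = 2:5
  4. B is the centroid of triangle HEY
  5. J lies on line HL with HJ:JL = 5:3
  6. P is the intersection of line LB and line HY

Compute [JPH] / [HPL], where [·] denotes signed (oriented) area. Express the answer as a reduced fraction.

[JPH]:[HPL] = -5/8

Assign Q = (0, 0), H = (1, 0), Y = (0, 1) — the answer is frame-independent, so this choice is without loss of generality.
1. A is the midpoint of QH ⇒ A = (1/2, 0)
2. E is where the line through A parallel to HY meets line QY ⇒ E = (0, 1/2)
3. L lies on line AY with AL:LY = 2:5 ⇒ L = (5/14, 2/7)
4. B is the centroid of triangle HEY ⇒ B = (1/3, 1/2)
5. J lies on line HL with HJ:JL = 5:3 ⇒ J = (67/112, 5/28)
6. P is the intersection of line LB and line HY ⇒ P = (5/16, 11/16)
2·[JPH] = -275/1792, 2·[HPL] = 55/224
[JPH]:[HPL] = -275/1792:55/224 = -5/8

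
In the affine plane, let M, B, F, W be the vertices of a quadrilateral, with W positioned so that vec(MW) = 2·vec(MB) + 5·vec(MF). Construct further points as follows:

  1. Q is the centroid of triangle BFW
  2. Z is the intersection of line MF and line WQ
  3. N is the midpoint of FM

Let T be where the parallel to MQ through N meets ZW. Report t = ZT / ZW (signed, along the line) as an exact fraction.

t = 3/4

Choose coordinates M = (0, 0), B = (1, 0), F = (0, 1), W = (2, 5).
1. Q is the centroid of triangle BFW ⇒ Q = (1, 2)
2. Z is the intersection of line MF and line WQ ⇒ Z = (0, -1)
3. N is the midpoint of FM ⇒ N = (0, 1/2)
through N parallel to MQ: direction (1, 2); meets ZW at T = (3/2, 7/2)
T = Z + t·(W−Z) with t = 3/4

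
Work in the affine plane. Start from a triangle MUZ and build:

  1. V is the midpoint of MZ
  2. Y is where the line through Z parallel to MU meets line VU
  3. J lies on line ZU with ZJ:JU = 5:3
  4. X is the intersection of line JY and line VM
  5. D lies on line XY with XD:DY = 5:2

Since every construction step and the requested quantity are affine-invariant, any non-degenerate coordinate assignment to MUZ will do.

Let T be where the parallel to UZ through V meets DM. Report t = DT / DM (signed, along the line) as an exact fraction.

Set M = (0, 0), U = (1, 0), Z = (0, 1); any affine frame gives the same invariant.
1. V is the midpoint of MZ ⇒ V = (0, 1/2)
2. Y is where the line through Z parallel to MU meets line VU ⇒ Y = (-1, 1)
3. J lies on line ZU with ZJ:JU = 5:3 ⇒ J = (5/8, 3/8)
4. X is the intersection of line JY and line VM ⇒ X = (0, 8/13)
5. D lies on line XY with XD:DY = 5:2 ⇒ D = (-5/7, 81/91)
through V parallel to UZ: direction (-1, 1); meets DM at T = (-65/32, 81/32)
T = D + t·(M−D) with t = -59/32

t = -59/32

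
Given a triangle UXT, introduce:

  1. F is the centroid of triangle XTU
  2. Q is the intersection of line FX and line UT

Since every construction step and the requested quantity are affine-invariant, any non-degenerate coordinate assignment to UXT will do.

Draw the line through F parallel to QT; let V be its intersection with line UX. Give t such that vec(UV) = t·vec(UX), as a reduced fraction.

t = 1/3

Work in coordinates with U = (0, 0), X = (1, 0), T = (0, 1).
1. F is the centroid of triangle XTU ⇒ F = (1/3, 1/3)
2. Q is the intersection of line FX and line UT ⇒ Q = (0, 1/2)
through F parallel to QT: direction (0, 1/2); meets UX at V = (1/3, 0)
V = U + t·(X−U) with t = 1/3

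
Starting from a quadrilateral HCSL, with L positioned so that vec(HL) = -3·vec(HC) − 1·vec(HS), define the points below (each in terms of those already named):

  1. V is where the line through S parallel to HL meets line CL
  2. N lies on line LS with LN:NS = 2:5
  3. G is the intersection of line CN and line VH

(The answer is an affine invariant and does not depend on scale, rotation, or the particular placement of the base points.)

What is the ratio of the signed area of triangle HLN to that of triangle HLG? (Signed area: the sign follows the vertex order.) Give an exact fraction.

[HLN]:[HLG] = 86/21

Set H = (0, 0), C = (1, 0), S = (0, 1), L = (-3, -1); any affine frame gives the same invariant.
1. V is where the line through S parallel to HL meets line CL ⇒ V = (-15, -4)
2. N lies on line LS with LN:NS = 2:5 ⇒ N = (-15/7, -3/7)
3. G is the intersection of line CN and line VH ⇒ G = (-45/43, -12/43)
2·[HLN] = -6/7, 2·[HLG] = -9/43
[HLN]:[HLG] = -6/7:-9/43 = 86/21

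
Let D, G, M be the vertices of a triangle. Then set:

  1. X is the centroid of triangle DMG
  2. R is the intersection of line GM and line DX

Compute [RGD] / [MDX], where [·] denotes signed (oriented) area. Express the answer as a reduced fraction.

[RGD]:[MDX] = -3/2

Work in coordinates with D = (0, 0), G = (1, 0), M = (0, 1).
1. X is the centroid of triangle DMG ⇒ X = (1/3, 1/3)
2. R is the intersection of line GM and line DX ⇒ R = (1/2, 1/2)
2·[RGD] = -1/2, 2·[MDX] = 1/3
[RGD]:[MDX] = -1/2:1/3 = -3/2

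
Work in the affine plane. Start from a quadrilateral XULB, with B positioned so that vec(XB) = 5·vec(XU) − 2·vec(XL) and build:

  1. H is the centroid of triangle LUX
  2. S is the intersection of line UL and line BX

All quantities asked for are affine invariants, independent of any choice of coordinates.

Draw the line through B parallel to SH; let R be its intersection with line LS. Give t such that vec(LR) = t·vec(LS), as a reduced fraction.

Work in coordinates with X = (0, 0), U = (1, 0), L = (0, 1), B = (5, -2).
1. H is the centroid of triangle LUX ⇒ H = (1/3, 1/3)
2. S is the intersection of line UL and line BX ⇒ S = (5/3, -2/3)
through B parallel to SH: direction (-4/3, 1); meets LS at R = (-3, 4)
R = L + t·(S−L) with t = -9/5

t = -9/5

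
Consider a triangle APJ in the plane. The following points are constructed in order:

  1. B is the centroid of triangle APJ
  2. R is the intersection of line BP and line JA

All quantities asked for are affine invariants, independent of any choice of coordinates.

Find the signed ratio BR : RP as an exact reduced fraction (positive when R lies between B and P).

Choose coordinates A = (0, 0), P = (1, 0), J = (0, 1).
1. B is the centroid of triangle APJ ⇒ B = (1/3, 1/3)
2. R is the intersection of line BP and line JA ⇒ R = (0, 1/2)
R = B + t·(P−B) with t = -1/2, so BR:RP = t:(1−t) = -1/2:3/2

BR:RP = -1/3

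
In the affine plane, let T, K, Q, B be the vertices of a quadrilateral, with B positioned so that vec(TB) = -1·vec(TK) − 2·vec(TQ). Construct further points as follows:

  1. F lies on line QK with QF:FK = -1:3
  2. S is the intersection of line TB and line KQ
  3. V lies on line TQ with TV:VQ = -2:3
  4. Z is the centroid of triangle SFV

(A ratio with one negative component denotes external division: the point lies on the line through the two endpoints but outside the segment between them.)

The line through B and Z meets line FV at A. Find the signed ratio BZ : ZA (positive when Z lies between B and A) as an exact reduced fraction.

Set T = (0, 0), K = (1, 0), Q = (0, 1), B = (-1, -2); any affine frame gives the same invariant.
1. F lies on line QK with QF:FK = -1:3 ⇒ F = (-1/2, 3/2)
2. S is the intersection of line TB and line KQ ⇒ S = (1/3, 2/3)
3. V lies on line TQ with TV:VQ = -2:3 ⇒ V = (0, -2)
4. Z is the centroid of triangle SFV ⇒ Z = (-1/18, 1/18)
line BZ meets FV at A = (-37/156, -53/156)
Z = B + t·(A−B) with t = 26/21, so BZ:ZA = 26/21:-5/21

BZ:ZA = -26/5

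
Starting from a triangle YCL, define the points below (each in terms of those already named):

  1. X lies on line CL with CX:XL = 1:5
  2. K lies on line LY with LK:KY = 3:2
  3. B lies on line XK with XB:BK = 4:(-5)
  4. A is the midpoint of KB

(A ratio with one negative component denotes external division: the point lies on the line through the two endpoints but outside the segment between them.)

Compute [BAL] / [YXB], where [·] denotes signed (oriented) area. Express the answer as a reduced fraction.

[BAL]:[YXB] = 15/16

Assign Y = (0, 0), C = (1, 0), L = (0, 1) — the answer is frame-independent, so this choice is without loss of generality.
1. X lies on line CL with CX:XL = 1:5 ⇒ X = (5/6, 1/6)
2. K lies on line LY with LK:KY = 3:2 ⇒ K = (0, 2/5)
3. B lies on line XK with XB:BK = 4:(-5) ⇒ B = (25/6, -23/30)
4. A is the midpoint of KB ⇒ A = (25/12, -11/60)
2·[BAL] = -5/4, 2·[YXB] = -4/3
[BAL]:[YXB] = -5/4:-4/3 = 15/16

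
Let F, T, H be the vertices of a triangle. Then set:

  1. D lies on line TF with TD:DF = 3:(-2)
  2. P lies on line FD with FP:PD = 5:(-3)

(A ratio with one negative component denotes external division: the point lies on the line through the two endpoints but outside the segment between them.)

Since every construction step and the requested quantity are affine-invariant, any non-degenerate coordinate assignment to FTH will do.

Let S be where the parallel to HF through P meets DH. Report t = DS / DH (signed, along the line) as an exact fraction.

t = -3/2

Assign F = (0, 0), T = (1, 0), H = (0, 1) — the answer is frame-independent, so this choice is without loss of generality.
1. D lies on line TF with TD:DF = 3:(-2) ⇒ D = (-2, 0)
2. P lies on line FD with FP:PD = 5:(-3) ⇒ P = (-5, 0)
through P parallel to HF: direction (0, -1); meets DH at S = (-5, -3/2)
S = D + t·(H−D) with t = -3/2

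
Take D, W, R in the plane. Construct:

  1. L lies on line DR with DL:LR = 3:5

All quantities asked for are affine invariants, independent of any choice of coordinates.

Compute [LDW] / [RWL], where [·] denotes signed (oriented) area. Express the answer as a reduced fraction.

Set D = (0, 0), W = (1, 0), R = (0, 1); any affine frame gives the same invariant.
1. L lies on line DR with DL:LR = 3:5 ⇒ L = (0, 3/8)
2·[LDW] = 3/8, 2·[RWL] = -5/8
[LDW]:[RWL] = 3/8:-5/8 = -3/5

[LDW]:[RWL] = -3/5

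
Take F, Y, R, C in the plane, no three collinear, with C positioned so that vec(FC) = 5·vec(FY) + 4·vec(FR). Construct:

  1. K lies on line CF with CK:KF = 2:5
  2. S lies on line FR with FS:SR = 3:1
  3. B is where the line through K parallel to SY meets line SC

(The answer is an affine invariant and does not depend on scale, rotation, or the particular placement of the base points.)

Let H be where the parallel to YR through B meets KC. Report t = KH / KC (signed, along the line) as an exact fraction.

Set F = (0, 0), Y = (1, 0), R = (0, 1), C = (5, 4); any affine frame gives the same invariant.
1. K lies on line CF with CK:KF = 2:5 ⇒ K = (25/7, 20/7)
2. S lies on line FR with FS:SR = 3:1 ⇒ S = (0, 3/4)
3. B is where the line through K parallel to SY meets line SC ⇒ B = (335/98, 1165/392)
through B parallel to YR: direction (-1, 1); meets KC at H = (4175/1176, 835/294)
H = K + t·(C−K) with t = -5/336

t = -5/336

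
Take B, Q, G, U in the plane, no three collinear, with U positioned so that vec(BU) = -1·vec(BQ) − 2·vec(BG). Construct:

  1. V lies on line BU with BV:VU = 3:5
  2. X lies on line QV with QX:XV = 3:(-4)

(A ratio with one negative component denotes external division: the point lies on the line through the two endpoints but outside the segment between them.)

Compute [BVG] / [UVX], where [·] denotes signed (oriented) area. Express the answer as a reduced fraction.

Choose coordinates B = (0, 0), Q = (1, 0), G = (0, 1), U = (-1, -2).
1. V lies on line BU with BV:VU = 3:5 ⇒ V = (-3/8, -3/4)
2. X lies on line QV with QX:XV = 3:(-4) ⇒ X = (41/8, 9/4)
2·[BVG] = -3/8, 2·[UVX] = -5
[BVG]:[UVX] = -3/8:-5 = 3/40

[BVG]:[UVX] = 3/40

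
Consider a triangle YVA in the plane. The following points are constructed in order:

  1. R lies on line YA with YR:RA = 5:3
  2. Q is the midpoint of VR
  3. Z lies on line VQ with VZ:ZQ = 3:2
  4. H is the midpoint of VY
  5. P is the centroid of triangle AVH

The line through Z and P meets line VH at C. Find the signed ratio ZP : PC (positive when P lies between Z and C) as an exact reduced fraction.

Choose coordinates Y = (0, 0), V = (1, 0), A = (0, 1).
1. R lies on line YA with YR:RA = 5:3 ⇒ R = (0, 5/8)
2. Q is the midpoint of VR ⇒ Q = (1/2, 5/16)
3. Z lies on line VQ with VZ:ZQ = 3:2 ⇒ Z = (7/10, 3/16)
4. H is the midpoint of VY ⇒ H = (1/2, 0)
5. P is the centroid of triangle AVH ⇒ P = (1/2, 1/3)
line ZP meets VH at C = (67/70, 0)
P = Z + t·(C−Z) with t = -7/9, so ZP:PC = -7/9:16/9

ZP:PC = -7/16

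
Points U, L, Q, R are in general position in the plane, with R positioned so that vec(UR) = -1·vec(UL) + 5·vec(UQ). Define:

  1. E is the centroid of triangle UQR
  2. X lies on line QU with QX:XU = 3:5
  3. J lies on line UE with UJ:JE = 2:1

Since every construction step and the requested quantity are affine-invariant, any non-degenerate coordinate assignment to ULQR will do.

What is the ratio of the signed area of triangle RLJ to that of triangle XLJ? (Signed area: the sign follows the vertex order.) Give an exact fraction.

[RLJ]:[XLJ] = -248/41

Assign U = (0, 0), L = (1, 0), Q = (0, 1), R = (-1, 5) — the answer is frame-independent, so this choice is without loss of generality.
1. E is the centroid of triangle UQR ⇒ E = (-1/3, 2)
2. X lies on line QU with QX:XU = 3:5 ⇒ X = (0, 5/8)
3. J lies on line UE with UJ:JE = 2:1 ⇒ J = (-2/9, 4/3)
2·[RLJ] = -31/9, 2·[XLJ] = 41/72
[RLJ]:[XLJ] = -31/9:41/72 = -248/41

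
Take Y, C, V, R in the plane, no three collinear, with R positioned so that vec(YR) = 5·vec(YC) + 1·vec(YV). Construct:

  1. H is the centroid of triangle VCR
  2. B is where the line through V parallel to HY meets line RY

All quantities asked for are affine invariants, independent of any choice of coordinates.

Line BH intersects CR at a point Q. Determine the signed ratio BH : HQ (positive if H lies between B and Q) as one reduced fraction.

BH:HQ = 1/2

Set Y = (0, 0), C = (1, 0), V = (0, 1), R = (5, 1); any affine frame gives the same invariant.
1. H is the centroid of triangle VCR ⇒ H = (2, 2/3)
2. B is where the line through V parallel to HY meets line RY ⇒ B = (-15/2, -3/2)
line BH meets CR at Q = (21, 5)
H = B + t·(Q−B) with t = 1/3, so BH:HQ = 1/3:2/3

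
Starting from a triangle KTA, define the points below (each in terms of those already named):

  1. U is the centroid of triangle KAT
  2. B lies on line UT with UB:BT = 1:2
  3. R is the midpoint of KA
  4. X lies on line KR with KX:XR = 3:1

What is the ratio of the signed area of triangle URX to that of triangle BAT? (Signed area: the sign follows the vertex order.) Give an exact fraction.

[URX]:[BAT] = -3/16

Assign K = (0, 0), T = (1, 0), A = (0, 1) — the answer is frame-independent, so this choice is without loss of generality.
1. U is the centroid of triangle KAT ⇒ U = (1/3, 1/3)
2. B lies on line UT with UB:BT = 1:2 ⇒ B = (5/9, 2/9)
3. R is the midpoint of KA ⇒ R = (0, 1/2)
4. X lies on line KR with KX:XR = 3:1 ⇒ X = (0, 3/8)
2·[URX] = 1/24, 2·[BAT] = -2/9
[URX]:[BAT] = 1/24:-2/9 = -3/16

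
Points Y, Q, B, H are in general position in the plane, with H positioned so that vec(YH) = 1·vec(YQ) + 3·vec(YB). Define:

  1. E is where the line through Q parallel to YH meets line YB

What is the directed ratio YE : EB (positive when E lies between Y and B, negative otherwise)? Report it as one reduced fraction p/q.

YE:EB = -3/4

Assign Y = (0, 0), Q = (1, 0), B = (0, 1), H = (1, 3) — the answer is frame-independent, so this choice is without loss of generality.
1. E is where the line through Q parallel to YH meets line YB ⇒ E = (0, -3)
E = Y + t·(B−Y) with t = -3, so YE:EB = t:(1−t) = -3:4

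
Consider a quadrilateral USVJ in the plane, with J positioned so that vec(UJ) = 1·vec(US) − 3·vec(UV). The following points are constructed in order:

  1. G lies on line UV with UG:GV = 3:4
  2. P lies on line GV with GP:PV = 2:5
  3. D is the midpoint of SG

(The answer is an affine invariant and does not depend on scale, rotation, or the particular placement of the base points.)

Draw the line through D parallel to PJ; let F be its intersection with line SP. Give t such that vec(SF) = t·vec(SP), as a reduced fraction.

Choose coordinates U = (0, 0), S = (1, 0), V = (0, 1), J = (1, -3).
1. G lies on line UV with UG:GV = 3:4 ⇒ G = (0, 3/7)
2. P lies on line GV with GP:PV = 2:5 ⇒ P = (0, 29/49)
3. D is the midpoint of SG ⇒ D = (1/2, 3/14)
through D parallel to PJ: direction (1, -176/49); meets SP at F = (139/294, 4495/14406)
F = S + t·(P−S) with t = 155/294

t = 155/294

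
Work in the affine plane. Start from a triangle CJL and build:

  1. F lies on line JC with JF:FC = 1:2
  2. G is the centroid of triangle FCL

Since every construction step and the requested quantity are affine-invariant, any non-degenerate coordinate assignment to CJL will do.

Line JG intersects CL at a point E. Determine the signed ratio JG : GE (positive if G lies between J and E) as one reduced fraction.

JG:GE = 7/2

Work in coordinates with C = (0, 0), J = (1, 0), L = (0, 1).
1. F lies on line JC with JF:FC = 1:2 ⇒ F = (2/3, 0)
2. G is the centroid of triangle FCL ⇒ G = (2/9, 1/3)
line JG meets CL at E = (0, 3/7)
G = J + t·(E−J) with t = 7/9, so JG:GE = 7/9:2/9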